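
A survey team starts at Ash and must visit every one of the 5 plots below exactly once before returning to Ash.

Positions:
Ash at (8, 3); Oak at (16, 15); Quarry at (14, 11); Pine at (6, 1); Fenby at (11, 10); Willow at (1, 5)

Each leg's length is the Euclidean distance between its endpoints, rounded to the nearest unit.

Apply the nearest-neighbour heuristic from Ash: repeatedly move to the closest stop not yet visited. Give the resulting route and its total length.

41 along Ash → Pine → Willow → Fenby → Quarry → Oak → Ash.

Ash → [Pine:3 / Willow:7 / Fenby:8 / Quarry:10 / Oak:14] → Pine (3)
Pine → [Willow:6 / Fenby:10 / Quarry:13 / Oak:17] → Willow (6)
Willow → [Fenby:11 / Quarry:14 / Oak:18] → Fenby (11)
Fenby → [Quarry:3 / Oak:7] → Quarry (3)
Quarry → [Oak:4] → Oak (4)
Return Oak→Ash: 14.
Total = 3 + 6 + 11 + 3 + 4 + 14 = 41.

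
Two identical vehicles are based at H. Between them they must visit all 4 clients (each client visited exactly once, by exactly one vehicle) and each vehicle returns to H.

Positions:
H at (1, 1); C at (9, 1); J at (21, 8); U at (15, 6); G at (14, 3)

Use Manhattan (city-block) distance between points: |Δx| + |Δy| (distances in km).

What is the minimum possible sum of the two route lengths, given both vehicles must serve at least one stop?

Minimum combined distance: 70 km.

There are 2^3 − 1 = 7 ways to divide the 4 stops into two non-empty groups. For each, the best each vehicle can do is its own shortest tour through its group:
  {C} + {J, U, G}: 16 + 54 = 70
  {J} + {C, U, G}: 54 + 38 = 92
  {C, J} + {U, G}: 54 + 38 = 92
  {U} + {C, J, G}: 38 + 54 = 92
  {C, U} + {J, G}: 38 + 54 = 92
  {J, U} + {C, G}: 54 + 30 = 84
  … (7 splits in total)
Best: vehicle 1 H → C → H = 16; vehicle 2 H → J → U → G → H = 54; combined 70.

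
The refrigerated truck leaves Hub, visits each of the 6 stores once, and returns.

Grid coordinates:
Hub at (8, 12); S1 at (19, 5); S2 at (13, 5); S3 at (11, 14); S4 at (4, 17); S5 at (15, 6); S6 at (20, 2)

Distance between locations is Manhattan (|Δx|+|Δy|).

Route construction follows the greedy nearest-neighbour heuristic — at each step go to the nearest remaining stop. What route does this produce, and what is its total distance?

At Hub the remaining stops are S3 5, S4 9, S2 12, S5 13, S1 18, S6 22; go to S3.
At S3 the remaining stops are S4 10, S2 11, S5 12, S1 17, S6 21; go to S4.
At S4 the remaining stops are S2 21, S5 22, S1 27, S6 31; go to S2.
At S2 the remaining stops are S5 3, S1 6, S6 10; go to S5.
At S5 the remaining stops are S1 5, S6 9; go to S1.
At S1 the remaining stops are S6 4; go to S6.
Return S6→Hub: 22.
Total = 5 + 10 + 21 + 3 + 5 + 4 + 22 = 70.

Total distance 70 via the nearest-neighbour route Hub → S3 → S4 → S2 → S5 → S1 → S6 → Hub.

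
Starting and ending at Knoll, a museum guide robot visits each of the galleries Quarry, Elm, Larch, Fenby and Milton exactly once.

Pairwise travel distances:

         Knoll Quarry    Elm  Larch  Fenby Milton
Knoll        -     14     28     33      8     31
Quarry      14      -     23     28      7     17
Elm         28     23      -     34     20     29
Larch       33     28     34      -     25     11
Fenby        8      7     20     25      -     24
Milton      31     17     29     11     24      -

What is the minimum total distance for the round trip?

Minimum total distance: 104.

With 5 stops there are 5!/2 = 60 distinct round trips (a route and its reverse cost the same).
Knoll-Quarry-Elm-Larch-Fenby-Milton-Knoll: 14+23+34+25+24+31 = 151
Knoll-Quarry-Elm-Larch-Milton-Fenby-Knoll: 14+23+34+11+24+8 = 114
Knoll-Quarry-Elm-Fenby-Larch-Milton-Knoll: 14+23+20+25+11+31 = 124
Knoll-Quarry-Elm-Fenby-Milton-Larch-Knoll: 14+23+20+24+11+33 = 125
Knoll-Quarry-Elm-Milton-Larch-Fenby-Knoll: 14+23+29+11+25+8 = 110
Knoll-Quarry-Elm-Milton-Fenby-Larch-Knoll: 14+23+29+24+25+33 = 148
Knoll-Quarry-Larch-Elm-Fenby-Milton-Knoll: 14+28+34+20+24+31 = 151
Knoll-Quarry-Larch-Elm-Milton-Fenby-Knoll: 14+28+34+29+24+8 = 137
Knoll-Quarry-Larch-Fenby-Elm-Milton-Knoll: 14+28+25+20+29+31 = 147
Knoll-Quarry-Larch-Fenby-Milton-Elm-Knoll: 14+28+25+24+29+28 = 148
Knoll-Quarry-Larch-Milton-Elm-Fenby-Knoll: 14+28+11+29+20+8 = 110
Knoll-Quarry-Larch-Milton-Fenby-Elm-Knoll: 14+28+11+24+20+28 = 125
Knoll-Quarry-Fenby-Elm-Larch-Milton-Knoll: 14+7+20+34+11+31 = 117
Knoll-Quarry-Fenby-Elm-Milton-Larch-Knoll: 14+7+20+29+11+33 = 114
… (46 more)
Knoll-Quarry-Milton-Larch-Elm-Fenby-Knoll: 14+17+11+34+20+8 = 104  ← best
The minimum is 104.
One optimal route: Knoll → Quarry → Milton → Larch → Elm → Fenby → Knoll (or its reverse).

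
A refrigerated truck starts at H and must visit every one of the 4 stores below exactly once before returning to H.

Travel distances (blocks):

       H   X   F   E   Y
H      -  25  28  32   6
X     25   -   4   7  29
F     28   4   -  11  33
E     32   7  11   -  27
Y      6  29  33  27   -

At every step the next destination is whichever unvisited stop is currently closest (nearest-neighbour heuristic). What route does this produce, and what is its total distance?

Nearest-neighbour total = 72 blocks; route H → Y → E → X → F → H.

At H the remaining stops are Y 6, X 25, F 28, E 32; go to Y.
At Y the remaining stops are E 27, X 29, F 33; go to E.
At E the remaining stops are X 7, F 11; go to X.
At X the remaining stops are F 4; go to F.
Return F→H: 28.
Total = 6 + 27 + 7 + 4 + 28 = 72.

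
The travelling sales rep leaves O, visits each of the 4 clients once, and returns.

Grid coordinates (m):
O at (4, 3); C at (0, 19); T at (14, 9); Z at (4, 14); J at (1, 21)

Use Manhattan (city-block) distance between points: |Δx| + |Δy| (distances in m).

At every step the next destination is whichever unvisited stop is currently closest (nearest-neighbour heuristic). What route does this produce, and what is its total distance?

From O: distances to unvisited — Z=11, T=16, C=20, J=21. Nearest is Z (11).
From Z: distances to unvisited — C=9, J=10, T=15. Nearest is C (9).
From C: distances to unvisited — J=3, T=24. Nearest is J (3).
From J: distances to unvisited — T=25. Nearest is T (25).
Return T→O: 16.
Total = 11 + 9 + 3 + 25 + 16 = 64.

Nearest-neighbour total = 64 m; route O → Z → C → J → T → O.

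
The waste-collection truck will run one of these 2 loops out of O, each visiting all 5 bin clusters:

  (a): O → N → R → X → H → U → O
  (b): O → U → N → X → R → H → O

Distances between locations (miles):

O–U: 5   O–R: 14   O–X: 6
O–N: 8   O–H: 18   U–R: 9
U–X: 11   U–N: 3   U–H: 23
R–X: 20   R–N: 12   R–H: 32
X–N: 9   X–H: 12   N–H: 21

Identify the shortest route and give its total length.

(a): 8 + 12 + 20 + 12 + 23 + 5 = 80
(b): 5 + 3 + 9 + 20 + 32 + 18 = 87

80 miles — (a) is the shortest.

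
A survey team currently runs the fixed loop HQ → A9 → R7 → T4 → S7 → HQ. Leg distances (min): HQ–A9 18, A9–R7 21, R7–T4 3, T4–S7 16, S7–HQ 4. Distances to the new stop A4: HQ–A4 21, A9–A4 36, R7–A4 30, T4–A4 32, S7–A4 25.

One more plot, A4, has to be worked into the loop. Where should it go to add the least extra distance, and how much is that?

+39 min — insert A4 between HQ and A9.

Insertion cost between consecutive stops i–j is d(i,A4) + d(A4,j) − d(i,j):
  between HQ and A9: 21 + 36 − 18 = 39
  between A9 and R7: 36 + 30 − 21 = 45
  between R7 and T4: 30 + 32 − 3 = 59
  between T4 and S7: 32 + 25 − 16 = 41
  between S7 and HQ: 25 + 21 − 4 = 42
Cheapest insertion is between HQ and A9, adding 39.
New total = 62 + 39 = 101.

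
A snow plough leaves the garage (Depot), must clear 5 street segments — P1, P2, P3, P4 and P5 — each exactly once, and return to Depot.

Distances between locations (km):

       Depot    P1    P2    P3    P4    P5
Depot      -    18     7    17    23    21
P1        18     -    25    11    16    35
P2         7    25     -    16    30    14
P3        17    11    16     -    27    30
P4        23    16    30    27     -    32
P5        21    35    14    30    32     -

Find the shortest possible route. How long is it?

Shortest round trip = 97 km.

With 5 stops there are 5!/2 = 60 distinct round trips (a route and its reverse cost the same).
Depot → P1 → P2 → P3 → P4 → P5 → Depot: 18+25+16+27+32+21 = 139
Depot → P1 → P2 → P3 → P5 → P4 → Depot: 18+25+16+30+32+23 = 144
Depot → P1 → P2 → P4 → P3 → P5 → Depot: 18+25+30+27+30+21 = 151
Depot → P1 → P2 → P4 → P5 → P3 → Depot: 18+25+30+32+30+17 = 152
Depot → P1 → P2 → P5 → P3 → P4 → Depot: 18+25+14+30+27+23 = 137
Depot → P1 → P2 → P5 → P4 → P3 → Depot: 18+25+14+32+27+17 = 133
Depot → P1 → P3 → P2 → P4 → P5 → Depot: 18+11+16+30+32+21 = 128
Depot → P1 → P3 → P2 → P5 → P4 → Depot: 18+11+16+14+32+23 = 114
Depot → P1 → P3 → P4 → P2 → P5 → Depot: 18+11+27+30+14+21 = 121
Depot → P1 → P3 → P4 → P5 → P2 → Depot: 18+11+27+32+14+7 = 109
Depot → P1 → P3 → P5 → P2 → P4 → Depot: 18+11+30+14+30+23 = 126
Depot → P1 → P3 → P5 → P4 → P2 → Depot: 18+11+30+32+30+7 = 128
Depot → P1 → P4 → P2 → P3 → P5 → Depot: 18+16+30+16+30+21 = 131
Depot → P1 → P4 → P2 → P5 → P3 → Depot: 18+16+30+14+30+17 = 125
… (46 more)
Depot → P2 → P5 → P4 → P1 → P3 → Depot: 7+14+32+16+11+17 = 97  ← best
The minimum is 97.
One optimal route: Depot → P2 → P5 → P4 → P1 → P3 → Depot (or its reverse).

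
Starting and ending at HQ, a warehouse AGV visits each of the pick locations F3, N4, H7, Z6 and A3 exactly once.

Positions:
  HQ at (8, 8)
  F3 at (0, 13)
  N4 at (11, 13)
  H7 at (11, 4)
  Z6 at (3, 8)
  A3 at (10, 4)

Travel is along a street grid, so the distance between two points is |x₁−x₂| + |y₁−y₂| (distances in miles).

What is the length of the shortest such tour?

40 miles — the shortest possible round trip.

HQ→F3→N4→H7→Z6→A3→HQ: 13+11+9+12+11+6 = 62
HQ→F3→N4→H7→A3→Z6→HQ: 13+11+9+1+11+5 = 50
HQ→F3→N4→Z6→H7→A3→HQ: 13+11+13+12+1+6 = 56
HQ→F3→N4→Z6→A3→H7→HQ: 13+11+13+11+1+7 = 56
HQ→F3→N4→A3→H7→Z6→HQ: 13+11+10+1+12+5 = 52
HQ→F3→N4→A3→Z6→H7→HQ: 13+11+10+11+12+7 = 64
HQ→F3→H7→N4→Z6→A3→HQ: 13+20+9+13+11+6 = 72
HQ→F3→H7→N4→A3→Z6→HQ: 13+20+9+10+11+5 = 68
HQ→F3→H7→Z6→N4→A3→HQ: 13+20+12+13+10+6 = 74
HQ→F3→H7→Z6→A3→N4→HQ: 13+20+12+11+10+8 = 74
HQ→F3→H7→A3→N4→Z6→HQ: 13+20+1+10+13+5 = 62
HQ→F3→H7→A3→Z6→N4→HQ: 13+20+1+11+13+8 = 66
HQ→F3→Z6→N4→H7→A3→HQ: 13+8+13+9+1+6 = 50
HQ→F3→Z6→N4→A3→H7→HQ: 13+8+13+10+1+7 = 52
… (46 more)
HQ→Z6→F3→N4→H7→A3→HQ: 5+8+11+9+1+6 = 40  ← best
The minimum is 40.
One optimal route: HQ → Z6 → F3 → N4 → H7 → A3 → HQ (or its reverse).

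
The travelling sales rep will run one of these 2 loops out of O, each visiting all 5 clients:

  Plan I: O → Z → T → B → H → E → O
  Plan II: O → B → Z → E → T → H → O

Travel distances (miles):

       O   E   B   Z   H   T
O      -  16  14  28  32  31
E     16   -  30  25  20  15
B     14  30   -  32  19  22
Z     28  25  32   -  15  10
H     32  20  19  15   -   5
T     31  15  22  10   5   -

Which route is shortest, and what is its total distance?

Plan I: 28 + 10 + 22 + 19 + 20 + 16 = 115
Plan II: 14 + 32 + 25 + 15 + 5 + 32 = 123

115 miles — Plan I is the shortest.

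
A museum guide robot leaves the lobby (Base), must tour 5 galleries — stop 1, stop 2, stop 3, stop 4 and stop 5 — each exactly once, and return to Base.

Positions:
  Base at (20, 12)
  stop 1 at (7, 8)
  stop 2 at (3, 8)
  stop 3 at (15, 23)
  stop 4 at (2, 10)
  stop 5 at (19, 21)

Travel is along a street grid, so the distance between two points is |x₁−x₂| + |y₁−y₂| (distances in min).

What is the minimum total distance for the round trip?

With 5 stops there are 5!/2 = 60 distinct round trips (a route and its reverse cost the same).
Base → stop 1 → stop 2 → stop 3 → stop 4 → stop 5 → Base: 17+4+27+26+28+10 = 112
Base → stop 1 → stop 2 → stop 3 → stop 5 → stop 4 → Base: 17+4+27+6+28+20 = 102
Base → stop 1 → stop 2 → stop 4 → stop 3 → stop 5 → Base: 17+4+3+26+6+10 = 66
Base → stop 1 → stop 2 → stop 4 → stop 5 → stop 3 → Base: 17+4+3+28+6+16 = 74
Base → stop 1 → stop 2 → stop 5 → stop 3 → stop 4 → Base: 17+4+29+6+26+20 = 102
Base → stop 1 → stop 2 → stop 5 → stop 4 → stop 3 → Base: 17+4+29+28+26+16 = 120
Base → stop 1 → stop 3 → stop 2 → stop 4 → stop 5 → Base: 17+23+27+3+28+10 = 108
Base → stop 1 → stop 3 → stop 2 → stop 5 → stop 4 → Base: 17+23+27+29+28+20 = 144
Base → stop 1 → stop 3 → stop 4 → stop 2 → stop 5 → Base: 17+23+26+3+29+10 = 108
Base → stop 1 → stop 3 → stop 4 → stop 5 → stop 2 → Base: 17+23+26+28+29+21 = 144
Base → stop 1 → stop 3 → stop 5 → stop 2 → stop 4 → Base: 17+23+6+29+3+20 = 98
Base → stop 1 → stop 3 → stop 5 → stop 4 → stop 2 → Base: 17+23+6+28+3+21 = 98
Base → stop 1 → stop 4 → stop 2 → stop 3 → stop 5 → Base: 17+7+3+27+6+10 = 70
Base → stop 1 → stop 4 → stop 2 → stop 5 → stop 3 → Base: 17+7+3+29+6+16 = 78
… (46 more)
The minimum is 66.
One optimal route: Base → stop 1 → stop 2 → stop 4 → stop 3 → stop 5 → Base (or its reverse).

Minimum total distance: 66 min.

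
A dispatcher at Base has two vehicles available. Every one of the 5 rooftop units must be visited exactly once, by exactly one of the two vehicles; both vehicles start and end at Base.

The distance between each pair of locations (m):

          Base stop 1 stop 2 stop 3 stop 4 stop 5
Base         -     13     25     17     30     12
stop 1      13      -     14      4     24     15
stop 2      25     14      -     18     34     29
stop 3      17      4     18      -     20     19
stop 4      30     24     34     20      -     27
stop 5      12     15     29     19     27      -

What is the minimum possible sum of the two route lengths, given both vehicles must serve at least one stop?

117 m — the smallest possible combined total.

Try each way of splitting the stops between the two vehicles (each non-empty) and, for each split, find the best tour for each vehicle:
  {stop 1} + {stop 2, stop 3, stop 4, stop 5}: 26 + 102 = 128
  {stop 2} + {stop 1, stop 3, stop 4, stop 5}: 50 + 76 = 126
  {stop 1, stop 2} + {stop 3, stop 4, stop 5}: 52 + 76 = 128
  {stop 3} + {stop 1, stop 2, stop 4, stop 5}: 34 + 100 = 134
  {stop 1, stop 3} + {stop 2, stop 4, stop 5}: 34 + 98 = 132
  {stop 2, stop 3} + {stop 1, stop 4, stop 5}: 60 + 76 = 136
  … (15 splits in total)
  {stop 1, stop 2, stop 3, stop 4} + {stop 5}: 93 + 24 = 117  ← best
Best: vehicle 1 Base → stop 2 → stop 1 → stop 3 → stop 4 → Base = 93; vehicle 2 Base → stop 5 → Base = 24; combined 117.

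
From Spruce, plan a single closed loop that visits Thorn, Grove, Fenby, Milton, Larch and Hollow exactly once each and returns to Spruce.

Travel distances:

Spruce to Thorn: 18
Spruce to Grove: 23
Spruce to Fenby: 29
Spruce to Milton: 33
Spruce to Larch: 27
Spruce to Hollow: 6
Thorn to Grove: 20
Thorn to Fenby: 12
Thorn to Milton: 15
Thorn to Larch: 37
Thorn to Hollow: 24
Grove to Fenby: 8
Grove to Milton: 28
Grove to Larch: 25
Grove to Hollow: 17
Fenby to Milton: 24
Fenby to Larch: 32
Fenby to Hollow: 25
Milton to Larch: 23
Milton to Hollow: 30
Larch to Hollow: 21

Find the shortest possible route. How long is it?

108 — the shortest possible round trip.

With 6 stops there are 6!/2 = 360 distinct round trips (a route and its reverse cost the same).
Spruce→Thorn→Grove→Fenby→Milton→Larch→Hollow→Spruce: 18+20+8+24+23+21+6 = 120
Spruce→Thorn→Grove→Fenby→Milton→Hollow→Larch→Spruce: 18+20+8+24+30+21+27 = 148
Spruce→Thorn→Grove→Fenby→Larch→Milton→Hollow→Spruce: 18+20+8+32+23+30+6 = 137
Spruce→Thorn→Grove→Fenby→Larch→Hollow→Milton→Spruce: 18+20+8+32+21+30+33 = 162
Spruce→Thorn→Grove→Fenby→Hollow→Milton→Larch→Spruce: 18+20+8+25+30+23+27 = 151
Spruce→Thorn→Grove→Fenby→Hollow→Larch→Milton→Spruce: 18+20+8+25+21+23+33 = 148
Spruce→Thorn→Grove→Milton→Fenby→Larch→Hollow→Spruce: 18+20+28+24+32+21+6 = 149
Spruce→Thorn→Grove→Milton→Fenby→Hollow→Larch→Spruce: 18+20+28+24+25+21+27 = 163
… (352 more)
Spruce→Grove→Fenby→Thorn→Milton→Larch→Hollow→Spruce: 23+8+12+15+23+21+6 = 108  ← best
The minimum is 108.
One optimal route: Spruce → Grove → Fenby → Thorn → Milton → Larch → Hollow → Spruce (or its reverse).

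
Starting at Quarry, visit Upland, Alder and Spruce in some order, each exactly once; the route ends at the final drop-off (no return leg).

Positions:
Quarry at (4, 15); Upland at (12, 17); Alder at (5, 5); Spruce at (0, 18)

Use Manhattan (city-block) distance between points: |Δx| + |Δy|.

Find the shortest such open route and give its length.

Shortest open route: 39.

There are 3! = 6 possible orderings.
Quarry - Upland - Alder - Spruce: 10+19+18 = 47
Quarry - Upland - Spruce - Alder: 10+13+18 = 41
Quarry - Alder - Upland - Spruce: 11+19+13 = 43
Quarry - Alder - Spruce - Upland: 11+18+13 = 42
Quarry - Spruce - Upland - Alder: 7+13+19 = 39
Quarry - Spruce - Alder - Upland: 7+18+19 = 44
The minimum is 39.
One shortest path: Quarry → Spruce → Upland → Alder.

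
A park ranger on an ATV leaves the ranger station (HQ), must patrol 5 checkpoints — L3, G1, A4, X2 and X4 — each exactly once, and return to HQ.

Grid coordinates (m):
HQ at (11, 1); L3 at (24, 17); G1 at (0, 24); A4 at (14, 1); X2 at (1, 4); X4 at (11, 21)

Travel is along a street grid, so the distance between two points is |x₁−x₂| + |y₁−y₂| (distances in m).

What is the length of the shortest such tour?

Minimum total distance: 94 m.

There are 60 distinct closed tours to check (reversals are equivalent).
HQ → L3 → G1 → A4 → X2 → X4 → HQ: 29+31+37+16+27+20 = 160
HQ → L3 → G1 → A4 → X4 → X2 → HQ: 29+31+37+23+27+13 = 160
HQ → L3 → G1 → X2 → A4 → X4 → HQ: 29+31+21+16+23+20 = 140
HQ → L3 → G1 → X2 → X4 → A4 → HQ: 29+31+21+27+23+3 = 134
HQ → L3 → G1 → X4 → A4 → X2 → HQ: 29+31+14+23+16+13 = 126
HQ → L3 → G1 → X4 → X2 → A4 → HQ: 29+31+14+27+16+3 = 120
HQ → L3 → A4 → G1 → X2 → X4 → HQ: 29+26+37+21+27+20 = 160
HQ → L3 → A4 → G1 → X4 → X2 → HQ: 29+26+37+14+27+13 = 146
HQ → L3 → A4 → X2 → G1 → X4 → HQ: 29+26+16+21+14+20 = 126
HQ → L3 → A4 → X2 → X4 → G1 → HQ: 29+26+16+27+14+34 = 146
HQ → L3 → A4 → X4 → G1 → X2 → HQ: 29+26+23+14+21+13 = 126
HQ → L3 → A4 → X4 → X2 → G1 → HQ: 29+26+23+27+21+34 = 160
HQ → L3 → X2 → G1 → A4 → X4 → HQ: 29+36+21+37+23+20 = 166
HQ → L3 → X2 → G1 → X4 → A4 → HQ: 29+36+21+14+23+3 = 126
… (46 more)
HQ → A4 → L3 → X4 → G1 → X2 → HQ: 3+26+17+14+21+13 = 94  ← best
The minimum is 94.
One optimal route: HQ → A4 → L3 → X4 → G1 → X2 → HQ (or its reverse).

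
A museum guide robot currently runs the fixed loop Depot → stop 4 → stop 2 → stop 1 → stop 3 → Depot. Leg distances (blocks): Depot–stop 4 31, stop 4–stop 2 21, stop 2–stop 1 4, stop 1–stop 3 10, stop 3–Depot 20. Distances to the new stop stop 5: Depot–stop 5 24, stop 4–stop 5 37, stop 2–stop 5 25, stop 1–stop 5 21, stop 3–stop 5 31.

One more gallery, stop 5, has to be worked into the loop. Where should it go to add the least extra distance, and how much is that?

Adding 30 blocks by placing stop 5 on the Depot–stop 4 leg.

Insertion cost between consecutive stops i–j is d(i,stop 5) + d(stop 5,j) − d(i,j):
  between Depot and stop 4: 24 + 37 − 31 = 30
  between stop 4 and stop 2: 37 + 25 − 21 = 41
  between stop 2 and stop 1: 25 + 21 − 4 = 42
  between stop 1 and stop 3: 21 + 31 − 10 = 42
  between stop 3 and Depot: 31 + 24 − 20 = 35
Cheapest insertion is between Depot and stop 4, adding 30.
New total = 86 + 30 = 116.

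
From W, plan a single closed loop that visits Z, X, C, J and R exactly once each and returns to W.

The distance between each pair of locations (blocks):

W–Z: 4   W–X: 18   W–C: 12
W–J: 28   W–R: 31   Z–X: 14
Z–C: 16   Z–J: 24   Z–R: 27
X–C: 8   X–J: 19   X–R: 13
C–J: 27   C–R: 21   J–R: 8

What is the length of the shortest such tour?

W → Z → X → C → J → R → W: 4+14+8+27+8+31 = 92
W → Z → X → C → R → J → W: 4+14+8+21+8+28 = 83
W → Z → X → J → C → R → W: 4+14+19+27+21+31 = 116
W → Z → X → J → R → C → W: 4+14+19+8+21+12 = 78
W → Z → X → R → C → J → W: 4+14+13+21+27+28 = 107
W → Z → X → R → J → C → W: 4+14+13+8+27+12 = 78
W → Z → C → X → J → R → W: 4+16+8+19+8+31 = 86
W → Z → C → X → R → J → W: 4+16+8+13+8+28 = 77
W → Z → C → J → X → R → W: 4+16+27+19+13+31 = 110
W → Z → C → J → R → X → W: 4+16+27+8+13+18 = 86
W → Z → C → R → X → J → W: 4+16+21+13+19+28 = 101
W → Z → C → R → J → X → W: 4+16+21+8+19+18 = 86
W → Z → J → X → C → R → W: 4+24+19+8+21+31 = 107
W → Z → J → X → R → C → W: 4+24+19+13+21+12 = 93
… (46 more)
W → Z → J → R → X → C → W: 4+24+8+13+8+12 = 69  ← best
The minimum is 69.
One optimal route: W → Z → J → R → X → C → W (or its reverse).

69 blocks — the shortest possible round trip.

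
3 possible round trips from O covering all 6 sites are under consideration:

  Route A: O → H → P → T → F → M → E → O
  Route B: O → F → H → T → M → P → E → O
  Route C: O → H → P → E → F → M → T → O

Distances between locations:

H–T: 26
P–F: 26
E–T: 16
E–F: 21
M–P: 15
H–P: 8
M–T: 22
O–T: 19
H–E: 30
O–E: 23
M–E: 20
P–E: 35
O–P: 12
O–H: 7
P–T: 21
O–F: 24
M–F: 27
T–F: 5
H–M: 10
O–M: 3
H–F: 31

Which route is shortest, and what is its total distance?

Shortest is Route A, total 111.

Route A: 7 + 8 + 21 + 5 + 27 + 20 + 23 = 111
Route B: 24 + 31 + 26 + 22 + 15 + 35 + 23 = 176
Route C: 7 + 8 + 35 + 21 + 27 + 22 + 19 = 139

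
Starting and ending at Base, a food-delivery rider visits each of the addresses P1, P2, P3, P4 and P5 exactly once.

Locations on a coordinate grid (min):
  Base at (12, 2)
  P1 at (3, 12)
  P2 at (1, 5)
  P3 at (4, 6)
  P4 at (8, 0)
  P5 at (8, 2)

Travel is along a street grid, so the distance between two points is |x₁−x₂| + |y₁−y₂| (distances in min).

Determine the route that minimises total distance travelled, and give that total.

Base-P1-P2-P3-P4-P5-Base: 19+9+4+10+2+4 = 48
Base-P1-P2-P3-P5-P4-Base: 19+9+4+8+2+6 = 48
Base-P1-P2-P4-P3-P5-Base: 19+9+12+10+8+4 = 62
Base-P1-P2-P4-P5-P3-Base: 19+9+12+2+8+12 = 62
Base-P1-P2-P5-P3-P4-Base: 19+9+10+8+10+6 = 62
Base-P1-P2-P5-P4-P3-Base: 19+9+10+2+10+12 = 62
Base-P1-P3-P2-P4-P5-Base: 19+7+4+12+2+4 = 48
Base-P1-P3-P2-P5-P4-Base: 19+7+4+10+2+6 = 48
Base-P1-P3-P4-P2-P5-Base: 19+7+10+12+10+4 = 62
Base-P1-P3-P4-P5-P2-Base: 19+7+10+2+10+14 = 62
Base-P1-P3-P5-P2-P4-Base: 19+7+8+10+12+6 = 62
Base-P1-P3-P5-P4-P2-Base: 19+7+8+2+12+14 = 62
Base-P1-P4-P2-P3-P5-Base: 19+17+12+4+8+4 = 64
Base-P1-P4-P2-P5-P3-Base: 19+17+12+10+8+12 = 78
… (46 more)
Base-P2-P1-P3-P4-P5-Base: 14+9+7+10+2+4 = 46  ← best
The minimum is 46.
One optimal route: Base → P2 → P1 → P3 → P4 → P5 → Base (or its reverse).

Minimum total distance: 46 min.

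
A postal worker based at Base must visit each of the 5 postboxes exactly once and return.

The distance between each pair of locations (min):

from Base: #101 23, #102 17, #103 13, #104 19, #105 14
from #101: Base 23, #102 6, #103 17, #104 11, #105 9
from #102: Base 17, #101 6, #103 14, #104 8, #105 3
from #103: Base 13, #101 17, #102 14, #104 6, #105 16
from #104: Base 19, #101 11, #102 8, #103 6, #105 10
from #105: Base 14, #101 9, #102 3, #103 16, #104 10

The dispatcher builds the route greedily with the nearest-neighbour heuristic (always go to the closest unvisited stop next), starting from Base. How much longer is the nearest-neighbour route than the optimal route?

9 min longer than the optimal tour.

Base: #103=13, #105=14, #102=17, #104=19, #101=23 ⇒ #103
#103: #104=6, #102=14, #105=16, #101=17 ⇒ #104
#104: #102=8, #105=10, #101=11 ⇒ #102
#102: #105=3, #101=6 ⇒ #105
#105: #101=9 ⇒ #101
NN route Base → #103 → #104 → #102 → #105 → #101 → Base costs 62.
Optimal: Base → #103 → #104 → #101 → #102 → #105 → Base costs 53 (by enumerating all 60 distinct tours).
Excess = 62 − 53 = 9.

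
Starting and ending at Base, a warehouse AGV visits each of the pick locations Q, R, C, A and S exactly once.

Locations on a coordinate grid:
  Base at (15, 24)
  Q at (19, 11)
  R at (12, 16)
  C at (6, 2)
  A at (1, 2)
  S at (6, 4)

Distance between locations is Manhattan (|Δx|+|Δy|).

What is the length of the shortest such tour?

80 — the shortest possible round trip.

Base → Q → R → C → A → S → Base: 17+12+20+5+7+29 = 90
Base → Q → R → C → S → A → Base: 17+12+20+2+7+36 = 94
Base → Q → R → A → C → S → Base: 17+12+25+5+2+29 = 90
Base → Q → R → A → S → C → Base: 17+12+25+7+2+31 = 94
Base → Q → R → S → C → A → Base: 17+12+18+2+5+36 = 90
Base → Q → R → S → A → C → Base: 17+12+18+7+5+31 = 90
Base → Q → C → R → A → S → Base: 17+22+20+25+7+29 = 120
Base → Q → C → R → S → A → Base: 17+22+20+18+7+36 = 120
Base → Q → C → A → R → S → Base: 17+22+5+25+18+29 = 116
Base → Q → C → A → S → R → Base: 17+22+5+7+18+11 = 80
Base → Q → C → S → R → A → Base: 17+22+2+18+25+36 = 120
Base → Q → C → S → A → R → Base: 17+22+2+7+25+11 = 84
Base → Q → A → R → C → S → Base: 17+27+25+20+2+29 = 120
Base → Q → A → R → S → C → Base: 17+27+25+18+2+31 = 120
… (46 more)
The minimum is 80.
One optimal route: Base → Q → C → A → S → R → Base (or its reverse).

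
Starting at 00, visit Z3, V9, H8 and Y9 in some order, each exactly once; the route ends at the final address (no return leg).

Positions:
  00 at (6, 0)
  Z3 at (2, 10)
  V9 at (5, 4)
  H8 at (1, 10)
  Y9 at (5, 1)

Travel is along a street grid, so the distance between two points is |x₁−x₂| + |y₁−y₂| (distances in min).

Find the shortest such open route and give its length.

Shortest open route: 15 min.

There are 4! = 24 possible orderings.
00 → Z3 → V9 → H8 → Y9: 14+9+10+13 = 46
00 → Z3 → V9 → Y9 → H8: 14+9+3+13 = 39
00 → Z3 → H8 → V9 → Y9: 14+1+10+3 = 28
00 → Z3 → H8 → Y9 → V9: 14+1+13+3 = 31
00 → Z3 → Y9 → V9 → H8: 14+12+3+10 = 39
00 → Z3 → Y9 → H8 → V9: 14+12+13+10 = 49
00 → V9 → Z3 → H8 → Y9: 5+9+1+13 = 28
00 → V9 → Z3 → Y9 → H8: 5+9+12+13 = 39
00 → V9 → H8 → Z3 → Y9: 5+10+1+12 = 28
00 → V9 → H8 → Y9 → Z3: 5+10+13+12 = 40
00 → V9 → Y9 → Z3 → H8: 5+3+12+1 = 21
00 → V9 → Y9 → H8 → Z3: 5+3+13+1 = 22
00 → H8 → Z3 → V9 → Y9: 15+1+9+3 = 28
00 → H8 → Z3 → Y9 → V9: 15+1+12+3 = 31
… (10 more)
00 → Y9 → V9 → Z3 → H8: 2+3+9+1 = 15  ← best
The minimum is 15.
One shortest path: 00 → Y9 → V9 → Z3 → H8.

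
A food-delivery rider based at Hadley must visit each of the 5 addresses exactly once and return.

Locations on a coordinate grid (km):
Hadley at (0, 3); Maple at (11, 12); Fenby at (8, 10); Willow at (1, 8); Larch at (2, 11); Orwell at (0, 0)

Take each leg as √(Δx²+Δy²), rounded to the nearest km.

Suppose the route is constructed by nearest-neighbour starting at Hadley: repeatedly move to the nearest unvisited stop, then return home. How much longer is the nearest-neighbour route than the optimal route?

From Hadley: Orwell=3, Willow=5, Larch=8, Fenby=11, Maple=14 → choose Orwell (3).
From Orwell: Willow=8, Larch=11, Fenby=13, Maple=16 → choose Willow (8).
From Willow: Larch=3, Fenby=7, Maple=11 → choose Larch (3).
From Larch: Fenby=6, Maple=9 → choose Fenby (6).
From Fenby: Maple=4 → choose Maple (4).
NN route Hadley → Orwell → Willow → Larch → Fenby → Maple → Hadley costs 38.
Optimal: Hadley → Willow → Larch → Maple → Fenby → Orwell → Hadley costs 37 (by enumerating all 60 distinct tours).
Excess = 38 − 37 = 1.

1 km longer than the optimal tour.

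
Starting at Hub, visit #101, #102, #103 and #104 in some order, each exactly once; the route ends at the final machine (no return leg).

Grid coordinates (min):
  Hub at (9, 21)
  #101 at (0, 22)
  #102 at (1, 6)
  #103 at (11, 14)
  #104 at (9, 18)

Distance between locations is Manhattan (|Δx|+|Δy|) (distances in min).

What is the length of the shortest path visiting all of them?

Shortest open route: 44 min.

There are 4! = 24 possible orderings.
Hub→#101→#102→#103→#104: 10+17+18+6 = 51
Hub→#101→#102→#104→#103: 10+17+20+6 = 53
Hub→#101→#103→#102→#104: 10+19+18+20 = 67
Hub→#101→#103→#104→#102: 10+19+6+20 = 55
Hub→#101→#104→#102→#103: 10+13+20+18 = 61
Hub→#101→#104→#103→#102: 10+13+6+18 = 47
Hub→#102→#101→#103→#104: 23+17+19+6 = 65
Hub→#102→#101→#104→#103: 23+17+13+6 = 59
Hub→#102→#103→#101→#104: 23+18+19+13 = 73
Hub→#102→#103→#104→#101: 23+18+6+13 = 60
Hub→#102→#104→#101→#103: 23+20+13+19 = 75
Hub→#102→#104→#103→#101: 23+20+6+19 = 68
Hub→#103→#101→#102→#104: 9+19+17+20 = 65
Hub→#103→#101→#104→#102: 9+19+13+20 = 61
… (10 more)
Hub→#104→#103→#102→#101: 3+6+18+17 = 44  ← best
The minimum is 44.
One shortest path: Hub → #104 → #103 → #102 → #101.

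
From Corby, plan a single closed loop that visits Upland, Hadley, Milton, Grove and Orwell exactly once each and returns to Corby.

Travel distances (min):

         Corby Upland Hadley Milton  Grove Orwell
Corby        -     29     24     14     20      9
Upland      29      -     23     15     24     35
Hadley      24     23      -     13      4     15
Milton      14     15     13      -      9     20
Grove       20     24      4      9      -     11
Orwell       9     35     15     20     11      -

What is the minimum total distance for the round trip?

Shortest round trip = 76 min.

Corby→Upland→Hadley→Milton→Grove→Orwell→Corby: 29+23+13+9+11+9 = 94
Corby→Upland→Hadley→Milton→Orwell→Grove→Corby: 29+23+13+20+11+20 = 116
Corby→Upland→Hadley→Grove→Milton→Orwell→Corby: 29+23+4+9+20+9 = 94
Corby→Upland→Hadley→Grove→Orwell→Milton→Corby: 29+23+4+11+20+14 = 101
Corby→Upland→Hadley→Orwell→Milton→Grove→Corby: 29+23+15+20+9+20 = 116
Corby→Upland→Hadley→Orwell→Grove→Milton→Corby: 29+23+15+11+9+14 = 101
Corby→Upland→Milton→Hadley→Grove→Orwell→Corby: 29+15+13+4+11+9 = 81
Corby→Upland→Milton→Hadley→Orwell→Grove→Corby: 29+15+13+15+11+20 = 103
Corby→Upland→Milton→Grove→Hadley→Orwell→Corby: 29+15+9+4+15+9 = 81
Corby→Upland→Milton→Grove→Orwell→Hadley→Corby: 29+15+9+11+15+24 = 103
Corby→Upland→Milton→Orwell→Hadley→Grove→Corby: 29+15+20+15+4+20 = 103
Corby→Upland→Milton→Orwell→Grove→Hadley→Corby: 29+15+20+11+4+24 = 103
Corby→Upland→Grove→Hadley→Milton→Orwell→Corby: 29+24+4+13+20+9 = 99
Corby→Upland→Grove→Hadley→Orwell→Milton→Corby: 29+24+4+15+20+14 = 106
… (46 more)
Corby→Milton→Upland→Hadley→Grove→Orwell→Corby: 14+15+23+4+11+9 = 76  ← best
The minimum is 76.
One optimal route: Corby → Milton → Upland → Hadley → Grove → Orwell → Corby (or its reverse).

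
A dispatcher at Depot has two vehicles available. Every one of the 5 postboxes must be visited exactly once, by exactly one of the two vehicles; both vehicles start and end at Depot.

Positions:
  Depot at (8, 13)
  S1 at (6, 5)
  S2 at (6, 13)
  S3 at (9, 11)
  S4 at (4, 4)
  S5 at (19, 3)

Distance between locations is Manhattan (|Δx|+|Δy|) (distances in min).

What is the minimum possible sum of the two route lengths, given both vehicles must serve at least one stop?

Minimum combined distance: 54 min.

Check every non-empty split of the stops between the two vehicles; for each half take its own optimal tour:
  {S1} + {S2, S3, S4, S5}: 20 + 50 = 70
  {S2} + {S1, S3, S4, S5}: 4 + 50 = 54
  {S1, S2} + {S3, S4, S5}: 20 + 50 = 70
  {S3} + {S1, S2, S4, S5}: 6 + 50 = 56
  {S1, S3} + {S2, S4, S5}: 22 + 50 = 72
  {S2, S3} + {S1, S4, S5}: 10 + 50 = 60
  … (15 splits in total)
Best: vehicle 1 Depot → S2 → Depot = 4; vehicle 2 Depot → S1 → S4 → S5 → S3 → Depot = 50; combined 54.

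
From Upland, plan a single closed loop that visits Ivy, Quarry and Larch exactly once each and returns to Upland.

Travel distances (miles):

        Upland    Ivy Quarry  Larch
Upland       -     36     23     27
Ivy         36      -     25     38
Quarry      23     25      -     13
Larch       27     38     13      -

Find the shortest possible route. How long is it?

There are 3 distinct closed tours to check (reversals are equivalent).
Upland→Ivy→Quarry→Larch→Upland: 36+25+13+27 = 101
Upland→Ivy→Larch→Quarry→Upland: 36+38+13+23 = 110
Upland→Quarry→Ivy→Larch→Upland: 23+25+38+27 = 113
The minimum is 101.
One optimal route: Upland → Ivy → Quarry → Larch → Upland (or its reverse).

Shortest round trip = 101 miles.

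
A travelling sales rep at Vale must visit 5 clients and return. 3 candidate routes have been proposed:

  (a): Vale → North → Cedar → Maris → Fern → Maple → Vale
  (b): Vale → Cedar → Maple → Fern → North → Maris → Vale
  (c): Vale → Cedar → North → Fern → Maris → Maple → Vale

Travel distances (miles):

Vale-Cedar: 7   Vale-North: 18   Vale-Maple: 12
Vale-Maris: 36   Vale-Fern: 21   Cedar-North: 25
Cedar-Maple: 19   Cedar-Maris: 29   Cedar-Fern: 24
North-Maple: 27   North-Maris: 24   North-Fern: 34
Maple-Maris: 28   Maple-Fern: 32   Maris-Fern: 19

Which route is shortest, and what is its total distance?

(a): 18 + 25 + 29 + 19 + 32 + 12 = 135
(b): 7 + 19 + 32 + 34 + 24 + 36 = 152
(c): 7 + 25 + 34 + 19 + 28 + 12 = 125

125 miles — (c) is the shortest.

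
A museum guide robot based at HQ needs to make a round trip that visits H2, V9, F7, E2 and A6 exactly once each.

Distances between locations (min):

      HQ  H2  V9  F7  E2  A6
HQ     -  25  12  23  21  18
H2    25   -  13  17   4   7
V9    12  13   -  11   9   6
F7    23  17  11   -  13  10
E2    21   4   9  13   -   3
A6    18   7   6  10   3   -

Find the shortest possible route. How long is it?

With 5 stops there are 5!/2 = 60 distinct round trips (a route and its reverse cost the same).
HQ→H2→V9→F7→E2→A6→HQ: 25+13+11+13+3+18 = 83
HQ→H2→V9→F7→A6→E2→HQ: 25+13+11+10+3+21 = 83
HQ→H2→V9→E2→F7→A6→HQ: 25+13+9+13+10+18 = 88
HQ→H2→V9→E2→A6→F7→HQ: 25+13+9+3+10+23 = 83
HQ→H2→V9→A6→F7→E2→HQ: 25+13+6+10+13+21 = 88
HQ→H2→V9→A6→E2→F7→HQ: 25+13+6+3+13+23 = 83
HQ→H2→F7→V9→E2→A6→HQ: 25+17+11+9+3+18 = 83
HQ→H2→F7→V9→A6→E2→HQ: 25+17+11+6+3+21 = 83
HQ→H2→F7→E2→V9→A6→HQ: 25+17+13+9+6+18 = 88
HQ→H2→F7→E2→A6→V9→HQ: 25+17+13+3+6+12 = 76
HQ→H2→F7→A6→V9→E2→HQ: 25+17+10+6+9+21 = 88
HQ→H2→F7→A6→E2→V9→HQ: 25+17+10+3+9+12 = 76
HQ→H2→E2→V9→F7→A6→HQ: 25+4+9+11+10+18 = 77
HQ→H2→E2→V9→A6→F7→HQ: 25+4+9+6+10+23 = 77
… (46 more)
HQ→H2→E2→A6→F7→V9→HQ: 25+4+3+10+11+12 = 65  ← best
The minimum is 65.
One optimal route: HQ → H2 → E2 → A6 → F7 → V9 → HQ (or its reverse).

Shortest round trip = 65 min.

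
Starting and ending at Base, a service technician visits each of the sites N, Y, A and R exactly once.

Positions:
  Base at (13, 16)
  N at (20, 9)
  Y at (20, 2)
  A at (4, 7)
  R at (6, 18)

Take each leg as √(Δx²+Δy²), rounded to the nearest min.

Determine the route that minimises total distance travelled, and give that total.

52 min — the shortest possible round trip.

With 4 stops there are 4!/2 = 12 distinct round trips (a route and its reverse cost the same).
Base→N→Y→A→R→Base: 10+7+17+11+7 = 52
Base→N→Y→R→A→Base: 10+7+21+11+13 = 62
Base→N→A→Y→R→Base: 10+16+17+21+7 = 71
Base→N→A→R→Y→Base: 10+16+11+21+16 = 74
Base→N→R→Y→A→Base: 10+17+21+17+13 = 78
Base→N→R→A→Y→Base: 10+17+11+17+16 = 71
Base→Y→N→A→R→Base: 16+7+16+11+7 = 57
Base→Y→N→R→A→Base: 16+7+17+11+13 = 64
Base→Y→A→N→R→Base: 16+17+16+17+7 = 73
Base→Y→R→N→A→Base: 16+21+17+16+13 = 83
Base→A→N→Y→R→Base: 13+16+7+21+7 = 64
Base→A→Y→N→R→Base: 13+17+7+17+7 = 61
The minimum is 52.
One optimal route: Base → N → Y → A → R → Base (or its reverse).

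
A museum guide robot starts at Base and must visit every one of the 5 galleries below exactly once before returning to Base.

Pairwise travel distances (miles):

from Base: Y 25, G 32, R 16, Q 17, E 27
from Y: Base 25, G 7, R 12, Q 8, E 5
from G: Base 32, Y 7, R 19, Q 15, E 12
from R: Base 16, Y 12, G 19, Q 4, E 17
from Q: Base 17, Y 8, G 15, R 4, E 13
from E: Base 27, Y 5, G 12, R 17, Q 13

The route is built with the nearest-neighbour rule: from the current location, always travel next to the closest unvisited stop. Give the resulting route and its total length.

Nearest-neighbour total = 77 miles; route Base → R → Q → Y → E → G → Base.

Base → [R:16 / Q:17 / Y:25 / E:27 / G:32] → R (16)
R → [Q:4 / Y:12 / E:17 / G:19] → Q (4)
Q → [Y:8 / E:13 / G:15] → Y (8)
Y → [E:5 / G:7] → E (5)
E → [G:12] → G (12)
Return G→Base: 32.
Total = 16 + 4 + 8 + 5 + 12 + 32 = 77.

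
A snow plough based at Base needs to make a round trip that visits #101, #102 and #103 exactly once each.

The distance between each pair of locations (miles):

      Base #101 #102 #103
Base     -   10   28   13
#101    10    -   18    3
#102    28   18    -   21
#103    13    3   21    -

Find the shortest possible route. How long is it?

Base → #101 → #102 → #103 → Base: 10+18+21+13 = 62
Base → #101 → #103 → #102 → Base: 10+3+21+28 = 62
Base → #102 → #101 → #103 → Base: 28+18+3+13 = 62
The minimum is 62.
One optimal route: Base → #101 → #102 → #103 → Base (or its reverse).

Shortest round trip = 62 miles.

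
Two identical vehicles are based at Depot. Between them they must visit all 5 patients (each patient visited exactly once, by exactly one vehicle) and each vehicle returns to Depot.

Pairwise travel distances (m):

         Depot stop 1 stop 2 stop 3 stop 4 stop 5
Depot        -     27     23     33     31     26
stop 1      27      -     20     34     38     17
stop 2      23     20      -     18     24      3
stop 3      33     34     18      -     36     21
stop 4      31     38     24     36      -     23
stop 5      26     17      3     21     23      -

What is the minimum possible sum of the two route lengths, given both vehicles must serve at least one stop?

There are 2^4 − 1 = 15 ways to divide the 5 stops into two non-empty groups. For each, the best each vehicle can do is its own shortest tour through its group:
  {stop 1} + {stop 2, stop 3, stop 4, stop 5}: 54 + 108 = 162
  {stop 2} + {stop 1, stop 3, stop 4, stop 5}: 46 + 132 = 178
  {stop 1, stop 2} + {stop 3, stop 4, stop 5}: 70 + 108 = 178
  {stop 3} + {stop 1, stop 2, stop 4, stop 5}: 66 + 102 = 168
  {stop 1, stop 3} + {stop 2, stop 4, stop 5}: 94 + 80 = 174
  {stop 2, stop 3} + {stop 1, stop 4, stop 5}: 74 + 98 = 172
  … (15 splits in total)
  {stop 4} + {stop 1, stop 2, stop 3, stop 5}: 62 + 98 = 160  ← best
Best: vehicle 1 Depot → stop 4 → Depot = 62; vehicle 2 Depot → stop 1 → stop 5 → stop 2 → stop 3 → Depot = 98; combined 160.

160 m — the smallest possible combined total.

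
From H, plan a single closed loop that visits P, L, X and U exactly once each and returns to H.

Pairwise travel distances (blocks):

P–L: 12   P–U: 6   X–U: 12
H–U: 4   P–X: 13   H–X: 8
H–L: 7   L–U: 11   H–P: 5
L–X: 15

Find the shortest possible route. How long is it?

45 blocks — the shortest possible round trip.

With 4 stops there are 4!/2 = 12 distinct round trips (a route and its reverse cost the same).
H-P-L-X-U-H: 5+12+15+12+4 = 48
H-P-L-U-X-H: 5+12+11+12+8 = 48
H-P-X-L-U-H: 5+13+15+11+4 = 48
H-P-X-U-L-H: 5+13+12+11+7 = 48
H-P-U-L-X-H: 5+6+11+15+8 = 45
H-P-U-X-L-H: 5+6+12+15+7 = 45
H-L-P-X-U-H: 7+12+13+12+4 = 48
H-L-P-U-X-H: 7+12+6+12+8 = 45
H-L-X-P-U-H: 7+15+13+6+4 = 45
H-L-U-P-X-H: 7+11+6+13+8 = 45
H-X-P-L-U-H: 8+13+12+11+4 = 48
H-X-L-P-U-H: 8+15+12+6+4 = 45
The minimum is 45.
One optimal route: H → P → U → L → X → H (or its reverse).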